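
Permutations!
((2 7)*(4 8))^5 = ((2 7)(4 8))^5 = (2 7)(4 8)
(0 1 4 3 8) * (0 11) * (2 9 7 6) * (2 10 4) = (0 1 2 9 7 6 10 4 3 8 11) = [1, 2, 9, 8, 3, 5, 10, 6, 11, 7, 4, 0]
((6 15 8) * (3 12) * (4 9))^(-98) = (6 15 8)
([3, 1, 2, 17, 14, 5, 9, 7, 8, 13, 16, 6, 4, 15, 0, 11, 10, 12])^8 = (0 17 4)(3 12 14)(6 15 9 11 13)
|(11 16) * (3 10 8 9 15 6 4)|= |(3 10 8 9 15 6 4)(11 16)|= 14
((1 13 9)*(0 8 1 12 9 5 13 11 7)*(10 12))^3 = ((0 8 1 11 7)(5 13)(9 10 12))^3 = (0 11 8 7 1)(5 13)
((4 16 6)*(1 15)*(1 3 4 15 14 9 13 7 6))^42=((1 14 9 13 7 6 15 3 4 16))^42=(1 9 7 15 4)(3 16 14 13 6)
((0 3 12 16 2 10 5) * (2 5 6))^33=(0 16 3 5 12)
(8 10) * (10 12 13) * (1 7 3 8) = (1 7 3 8 12 13 10) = [0, 7, 2, 8, 4, 5, 6, 3, 12, 9, 1, 11, 13, 10]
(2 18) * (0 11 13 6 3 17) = [11, 1, 18, 17, 4, 5, 3, 7, 8, 9, 10, 13, 12, 6, 14, 15, 16, 0, 2] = (0 11 13 6 3 17)(2 18)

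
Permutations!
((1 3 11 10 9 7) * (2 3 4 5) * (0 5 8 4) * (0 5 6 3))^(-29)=((0 6 3 11 10 9 7 1 5 2)(4 8))^(-29)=(0 6 3 11 10 9 7 1 5 2)(4 8)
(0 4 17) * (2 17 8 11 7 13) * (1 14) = (0 4 8 11 7 13 2 17)(1 14) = [4, 14, 17, 3, 8, 5, 6, 13, 11, 9, 10, 7, 12, 2, 1, 15, 16, 0]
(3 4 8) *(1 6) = (1 6)(3 4 8) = [0, 6, 2, 4, 8, 5, 1, 7, 3]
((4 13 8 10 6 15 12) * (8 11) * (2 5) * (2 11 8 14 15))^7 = ((2 5 11 14 15 12 4 13 8 10 6))^7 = (2 13 14 6 4 11 10 12 5 8 15)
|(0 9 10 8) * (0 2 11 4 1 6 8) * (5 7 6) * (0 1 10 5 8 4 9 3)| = |(0 3)(1 8 2 11 9 5 7 6 4 10)| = 10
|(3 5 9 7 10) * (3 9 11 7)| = 6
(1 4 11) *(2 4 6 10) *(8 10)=(1 6 8 10 2 4 11)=[0, 6, 4, 3, 11, 5, 8, 7, 10, 9, 2, 1]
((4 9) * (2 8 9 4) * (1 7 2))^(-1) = ((1 7 2 8 9))^(-1) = (1 9 8 2 7)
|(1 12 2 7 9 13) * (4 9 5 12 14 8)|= |(1 14 8 4 9 13)(2 7 5 12)|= 12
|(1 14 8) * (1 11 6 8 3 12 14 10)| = |(1 10)(3 12 14)(6 8 11)| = 6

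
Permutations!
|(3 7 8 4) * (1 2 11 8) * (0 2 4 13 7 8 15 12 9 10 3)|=13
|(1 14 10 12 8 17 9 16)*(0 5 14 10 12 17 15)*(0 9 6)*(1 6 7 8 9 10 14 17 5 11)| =24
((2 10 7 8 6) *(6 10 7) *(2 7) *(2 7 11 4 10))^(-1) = ((2 7 8)(4 10 6 11))^(-1) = (2 8 7)(4 11 6 10)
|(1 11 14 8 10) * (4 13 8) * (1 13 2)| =|(1 11 14 4 2)(8 10 13)| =15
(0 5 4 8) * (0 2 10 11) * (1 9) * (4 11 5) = (0 4 8 2 10 5 11)(1 9) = [4, 9, 10, 3, 8, 11, 6, 7, 2, 1, 5, 0]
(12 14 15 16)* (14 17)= [0, 1, 2, 3, 4, 5, 6, 7, 8, 9, 10, 11, 17, 13, 15, 16, 12, 14]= (12 17 14 15 16)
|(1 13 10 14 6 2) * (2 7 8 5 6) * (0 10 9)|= 28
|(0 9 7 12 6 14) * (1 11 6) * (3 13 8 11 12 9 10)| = 8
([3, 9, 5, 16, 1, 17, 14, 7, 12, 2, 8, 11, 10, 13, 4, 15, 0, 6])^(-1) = (0 16 3)(1 4 14 6 17 5 2 9)(8 10 12)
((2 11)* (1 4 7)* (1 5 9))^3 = (1 5 4 9 7)(2 11)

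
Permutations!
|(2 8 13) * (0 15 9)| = 3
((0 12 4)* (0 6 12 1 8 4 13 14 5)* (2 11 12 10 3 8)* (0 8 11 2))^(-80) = (14)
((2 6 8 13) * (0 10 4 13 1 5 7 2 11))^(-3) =((0 10 4 13 11)(1 5 7 2 6 8))^(-3) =(0 4 11 10 13)(1 2)(5 6)(7 8)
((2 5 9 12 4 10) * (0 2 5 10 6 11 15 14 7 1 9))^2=((0 2 10 5)(1 9 12 4 6 11 15 14 7))^2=(0 10)(1 12 6 15 7 9 4 11 14)(2 5)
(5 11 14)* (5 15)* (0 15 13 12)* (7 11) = (0 15 5 7 11 14 13 12) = [15, 1, 2, 3, 4, 7, 6, 11, 8, 9, 10, 14, 0, 12, 13, 5]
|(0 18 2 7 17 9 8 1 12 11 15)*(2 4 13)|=|(0 18 4 13 2 7 17 9 8 1 12 11 15)|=13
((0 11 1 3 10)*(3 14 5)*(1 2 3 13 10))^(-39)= ((0 11 2 3 1 14 5 13 10))^(-39)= (0 5 3)(1 11 13)(2 10 14)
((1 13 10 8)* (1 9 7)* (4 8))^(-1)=((1 13 10 4 8 9 7))^(-1)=(1 7 9 8 4 10 13)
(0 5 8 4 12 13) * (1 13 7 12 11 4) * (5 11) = (0 11 4 5 8 1 13)(7 12) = [11, 13, 2, 3, 5, 8, 6, 12, 1, 9, 10, 4, 7, 0]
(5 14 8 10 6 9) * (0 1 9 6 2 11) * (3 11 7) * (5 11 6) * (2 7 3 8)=[1, 9, 3, 6, 4, 14, 5, 8, 10, 11, 7, 0, 12, 13, 2]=(0 1 9 11)(2 3 6 5 14)(7 8 10)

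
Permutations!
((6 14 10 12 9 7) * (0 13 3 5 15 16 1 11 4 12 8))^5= (0 16 9 8 15 12 10 5 4 14 3 11 6 13 1 7)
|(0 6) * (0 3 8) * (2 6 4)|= 6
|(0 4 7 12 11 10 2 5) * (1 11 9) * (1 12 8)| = |(0 4 7 8 1 11 10 2 5)(9 12)| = 18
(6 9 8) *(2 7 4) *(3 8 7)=(2 3 8 6 9 7 4)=[0, 1, 3, 8, 2, 5, 9, 4, 6, 7]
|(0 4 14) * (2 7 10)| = |(0 4 14)(2 7 10)| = 3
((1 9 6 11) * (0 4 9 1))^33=(0 6 4 11 9)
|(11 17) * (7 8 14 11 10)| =6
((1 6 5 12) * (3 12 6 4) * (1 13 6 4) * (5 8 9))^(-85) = ((3 12 13 6 8 9 5 4))^(-85) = (3 6 5 12 8 4 13 9)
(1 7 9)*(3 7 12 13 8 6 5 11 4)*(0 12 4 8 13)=(13)(0 12)(1 4 3 7 9)(5 11 8 6)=[12, 4, 2, 7, 3, 11, 5, 9, 6, 1, 10, 8, 0, 13]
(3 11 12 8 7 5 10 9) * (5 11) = (3 5 10 9)(7 11 12 8) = [0, 1, 2, 5, 4, 10, 6, 11, 7, 3, 9, 12, 8]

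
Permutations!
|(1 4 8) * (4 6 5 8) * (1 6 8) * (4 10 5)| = 6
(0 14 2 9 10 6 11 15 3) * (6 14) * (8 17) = [6, 1, 9, 0, 4, 5, 11, 7, 17, 10, 14, 15, 12, 13, 2, 3, 16, 8] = (0 6 11 15 3)(2 9 10 14)(8 17)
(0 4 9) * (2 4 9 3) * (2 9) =(0 2 4 3 9) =[2, 1, 4, 9, 3, 5, 6, 7, 8, 0]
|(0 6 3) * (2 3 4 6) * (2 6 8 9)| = |(0 6 4 8 9 2 3)| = 7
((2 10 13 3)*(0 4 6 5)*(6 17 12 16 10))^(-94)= ((0 4 17 12 16 10 13 3 2 6 5))^(-94)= (0 10 5 16 6 12 2 17 3 4 13)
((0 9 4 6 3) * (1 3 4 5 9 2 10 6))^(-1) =(0 3 1 4 6 10 2)(5 9)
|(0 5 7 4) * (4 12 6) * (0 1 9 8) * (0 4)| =|(0 5 7 12 6)(1 9 8 4)| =20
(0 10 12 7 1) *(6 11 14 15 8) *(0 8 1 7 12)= [10, 8, 2, 3, 4, 5, 11, 7, 6, 9, 0, 14, 12, 13, 15, 1]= (0 10)(1 8 6 11 14 15)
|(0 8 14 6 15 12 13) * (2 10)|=|(0 8 14 6 15 12 13)(2 10)|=14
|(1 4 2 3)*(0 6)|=4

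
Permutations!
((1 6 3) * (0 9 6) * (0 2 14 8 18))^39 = ((0 9 6 3 1 2 14 8 18))^39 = (0 3 14)(1 8 9)(2 18 6)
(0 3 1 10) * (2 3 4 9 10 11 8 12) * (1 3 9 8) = (0 4 8 12 2 9 10)(1 11) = [4, 11, 9, 3, 8, 5, 6, 7, 12, 10, 0, 1, 2]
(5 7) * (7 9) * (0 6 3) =(0 6 3)(5 9 7) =[6, 1, 2, 0, 4, 9, 3, 5, 8, 7]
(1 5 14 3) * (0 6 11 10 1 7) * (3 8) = (0 6 11 10 1 5 14 8 3 7) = [6, 5, 2, 7, 4, 14, 11, 0, 3, 9, 1, 10, 12, 13, 8]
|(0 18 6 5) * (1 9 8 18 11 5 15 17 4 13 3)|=30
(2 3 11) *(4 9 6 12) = (2 3 11)(4 9 6 12) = [0, 1, 3, 11, 9, 5, 12, 7, 8, 6, 10, 2, 4]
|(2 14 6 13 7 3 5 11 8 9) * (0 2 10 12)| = 13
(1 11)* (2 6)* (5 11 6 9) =(1 6 2 9 5 11) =[0, 6, 9, 3, 4, 11, 2, 7, 8, 5, 10, 1]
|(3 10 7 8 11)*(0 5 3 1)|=|(0 5 3 10 7 8 11 1)|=8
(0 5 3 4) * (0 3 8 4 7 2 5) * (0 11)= [11, 1, 5, 7, 3, 8, 6, 2, 4, 9, 10, 0]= (0 11)(2 5 8 4 3 7)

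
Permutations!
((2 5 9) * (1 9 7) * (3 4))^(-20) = (9)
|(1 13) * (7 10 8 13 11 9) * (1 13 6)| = |(13)(1 11 9 7 10 8 6)| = 7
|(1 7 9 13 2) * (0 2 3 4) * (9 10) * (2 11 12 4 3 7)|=4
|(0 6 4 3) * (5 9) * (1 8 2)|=12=|(0 6 4 3)(1 8 2)(5 9)|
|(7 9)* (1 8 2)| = 6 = |(1 8 2)(7 9)|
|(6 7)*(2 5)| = 2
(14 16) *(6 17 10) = (6 17 10)(14 16) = [0, 1, 2, 3, 4, 5, 17, 7, 8, 9, 6, 11, 12, 13, 16, 15, 14, 10]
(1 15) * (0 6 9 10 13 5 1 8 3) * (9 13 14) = (0 6 13 5 1 15 8 3)(9 10 14) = [6, 15, 2, 0, 4, 1, 13, 7, 3, 10, 14, 11, 12, 5, 9, 8]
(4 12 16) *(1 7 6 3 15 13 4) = (1 7 6 3 15 13 4 12 16) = [0, 7, 2, 15, 12, 5, 3, 6, 8, 9, 10, 11, 16, 4, 14, 13, 1]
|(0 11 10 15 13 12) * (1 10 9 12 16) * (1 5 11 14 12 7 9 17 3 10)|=24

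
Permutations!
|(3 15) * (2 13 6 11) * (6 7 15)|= 7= |(2 13 7 15 3 6 11)|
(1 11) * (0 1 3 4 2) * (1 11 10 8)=(0 11 3 4 2)(1 10 8)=[11, 10, 0, 4, 2, 5, 6, 7, 1, 9, 8, 3]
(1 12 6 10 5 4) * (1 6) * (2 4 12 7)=(1 7 2 4 6 10 5 12)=[0, 7, 4, 3, 6, 12, 10, 2, 8, 9, 5, 11, 1]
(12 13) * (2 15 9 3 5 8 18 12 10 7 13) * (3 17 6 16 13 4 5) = (2 15 9 17 6 16 13 10 7 4 5 8 18 12) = [0, 1, 15, 3, 5, 8, 16, 4, 18, 17, 7, 11, 2, 10, 14, 9, 13, 6, 12]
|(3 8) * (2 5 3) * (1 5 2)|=|(1 5 3 8)|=4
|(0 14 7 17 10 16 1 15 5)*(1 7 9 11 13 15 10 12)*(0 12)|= 13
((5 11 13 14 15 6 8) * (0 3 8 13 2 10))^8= (15)(0 3 8 5 11 2 10)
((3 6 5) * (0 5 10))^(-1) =(0 10 6 3 5)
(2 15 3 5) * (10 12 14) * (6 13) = (2 15 3 5)(6 13)(10 12 14) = [0, 1, 15, 5, 4, 2, 13, 7, 8, 9, 12, 11, 14, 6, 10, 3]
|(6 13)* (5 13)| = 3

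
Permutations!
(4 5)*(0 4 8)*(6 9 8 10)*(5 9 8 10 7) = (0 4 9 10 6 8)(5 7) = [4, 1, 2, 3, 9, 7, 8, 5, 0, 10, 6]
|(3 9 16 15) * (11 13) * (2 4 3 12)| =14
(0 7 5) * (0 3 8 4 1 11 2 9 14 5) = (0 7)(1 11 2 9 14 5 3 8 4) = [7, 11, 9, 8, 1, 3, 6, 0, 4, 14, 10, 2, 12, 13, 5]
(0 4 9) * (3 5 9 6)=(0 4 6 3 5 9)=[4, 1, 2, 5, 6, 9, 3, 7, 8, 0]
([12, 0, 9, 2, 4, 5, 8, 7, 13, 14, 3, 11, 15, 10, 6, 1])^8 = (15)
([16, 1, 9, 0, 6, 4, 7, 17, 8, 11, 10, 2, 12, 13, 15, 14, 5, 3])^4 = (0 6)(2 9 11)(3 4)(5 17)(7 16)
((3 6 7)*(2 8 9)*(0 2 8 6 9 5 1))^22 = ((0 2 6 7 3 9 8 5 1))^22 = (0 3 1 7 5 6 8 2 9)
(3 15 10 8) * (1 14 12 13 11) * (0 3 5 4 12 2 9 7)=(0 3 15 10 8 5 4 12 13 11 1 14 2 9 7)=[3, 14, 9, 15, 12, 4, 6, 0, 5, 7, 8, 1, 13, 11, 2, 10]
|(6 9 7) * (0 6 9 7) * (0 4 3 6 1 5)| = |(0 1 5)(3 6 7 9 4)| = 15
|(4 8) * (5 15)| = |(4 8)(5 15)| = 2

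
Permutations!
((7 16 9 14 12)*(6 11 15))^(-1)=(6 15 11)(7 12 14 9 16)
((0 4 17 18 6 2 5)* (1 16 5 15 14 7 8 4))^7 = (0 5 16 1)(2 18 4 7 15 6 17 8 14) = ((0 1 16 5)(2 15 14 7 8 4 17 18 6))^7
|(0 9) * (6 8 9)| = 4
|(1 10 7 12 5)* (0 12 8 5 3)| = 15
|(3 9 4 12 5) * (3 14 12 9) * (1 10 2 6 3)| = |(1 10 2 6 3)(4 9)(5 14 12)| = 30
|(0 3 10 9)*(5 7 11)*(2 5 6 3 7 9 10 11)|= 15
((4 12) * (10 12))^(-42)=(12)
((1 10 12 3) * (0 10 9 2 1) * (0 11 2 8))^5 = (0 2 10 1 12 9 3 8 11) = ((0 10 12 3 11 2 1 9 8))^5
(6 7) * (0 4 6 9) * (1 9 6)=(0 4 1 9)(6 7)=[4, 9, 2, 3, 1, 5, 7, 6, 8, 0]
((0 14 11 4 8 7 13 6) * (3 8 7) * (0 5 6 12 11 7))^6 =(0 4 11 12 13 7 14)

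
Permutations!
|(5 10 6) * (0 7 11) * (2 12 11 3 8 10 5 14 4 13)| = |(0 7 3 8 10 6 14 4 13 2 12 11)| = 12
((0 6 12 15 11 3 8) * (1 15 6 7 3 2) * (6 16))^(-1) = (0 8 3 7)(1 2 11 15)(6 16 12)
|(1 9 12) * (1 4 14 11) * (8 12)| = |(1 9 8 12 4 14 11)| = 7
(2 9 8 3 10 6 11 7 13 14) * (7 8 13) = [0, 1, 9, 10, 4, 5, 11, 7, 3, 13, 6, 8, 12, 14, 2] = (2 9 13 14)(3 10 6 11 8)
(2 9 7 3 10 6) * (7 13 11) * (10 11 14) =(2 9 13 14 10 6)(3 11 7) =[0, 1, 9, 11, 4, 5, 2, 3, 8, 13, 6, 7, 12, 14, 10]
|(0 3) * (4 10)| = 2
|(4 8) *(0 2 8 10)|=5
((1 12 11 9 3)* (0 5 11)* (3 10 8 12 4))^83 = ((0 5 11 9 10 8 12)(1 4 3))^83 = (0 12 8 10 9 11 5)(1 3 4)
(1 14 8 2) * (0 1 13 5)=(0 1 14 8 2 13 5)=[1, 14, 13, 3, 4, 0, 6, 7, 2, 9, 10, 11, 12, 5, 8]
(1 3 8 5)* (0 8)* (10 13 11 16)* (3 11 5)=(0 8 3)(1 11 16 10 13 5)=[8, 11, 2, 0, 4, 1, 6, 7, 3, 9, 13, 16, 12, 5, 14, 15, 10]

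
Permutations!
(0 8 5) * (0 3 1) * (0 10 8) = (1 10 8 5 3) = [0, 10, 2, 1, 4, 3, 6, 7, 5, 9, 8]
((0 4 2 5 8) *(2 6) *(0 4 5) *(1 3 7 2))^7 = (0 7 1 4 5 2 3 6 8)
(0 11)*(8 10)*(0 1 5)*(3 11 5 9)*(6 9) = (0 5)(1 6 9 3 11)(8 10) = [5, 6, 2, 11, 4, 0, 9, 7, 10, 3, 8, 1]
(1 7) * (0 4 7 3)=(0 4 7 1 3)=[4, 3, 2, 0, 7, 5, 6, 1]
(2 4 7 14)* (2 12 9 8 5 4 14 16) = [0, 1, 14, 3, 7, 4, 6, 16, 5, 8, 10, 11, 9, 13, 12, 15, 2] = (2 14 12 9 8 5 4 7 16)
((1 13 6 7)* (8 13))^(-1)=(1 7 6 13 8)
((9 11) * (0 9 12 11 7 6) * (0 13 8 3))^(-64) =((0 9 7 6 13 8 3)(11 12))^(-64) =(0 3 8 13 6 7 9)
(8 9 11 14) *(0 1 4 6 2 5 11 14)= (0 1 4 6 2 5 11)(8 9 14)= [1, 4, 5, 3, 6, 11, 2, 7, 9, 14, 10, 0, 12, 13, 8]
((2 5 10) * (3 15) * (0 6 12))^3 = ((0 6 12)(2 5 10)(3 15))^3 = (3 15)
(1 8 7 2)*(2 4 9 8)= (1 2)(4 9 8 7)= [0, 2, 1, 3, 9, 5, 6, 4, 7, 8]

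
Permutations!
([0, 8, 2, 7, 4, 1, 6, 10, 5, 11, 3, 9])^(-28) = (11)(1 5 8)(3 10 7)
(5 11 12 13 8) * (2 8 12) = (2 8 5 11)(12 13) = [0, 1, 8, 3, 4, 11, 6, 7, 5, 9, 10, 2, 13, 12]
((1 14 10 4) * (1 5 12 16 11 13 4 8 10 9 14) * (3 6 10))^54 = ((3 6 10 8)(4 5 12 16 11 13)(9 14))^54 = (16)(3 10)(6 8)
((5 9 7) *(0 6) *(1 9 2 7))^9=(0 6)(1 9)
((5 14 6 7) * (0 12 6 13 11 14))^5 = (11 13 14)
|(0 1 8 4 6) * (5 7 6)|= |(0 1 8 4 5 7 6)|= 7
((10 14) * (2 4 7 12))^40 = ((2 4 7 12)(10 14))^40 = (14)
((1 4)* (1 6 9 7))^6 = ((1 4 6 9 7))^6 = (1 4 6 9 7)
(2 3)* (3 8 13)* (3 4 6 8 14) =[0, 1, 14, 2, 6, 5, 8, 7, 13, 9, 10, 11, 12, 4, 3] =(2 14 3)(4 6 8 13)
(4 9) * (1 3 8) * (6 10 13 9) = [0, 3, 2, 8, 6, 5, 10, 7, 1, 4, 13, 11, 12, 9] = (1 3 8)(4 6 10 13 9)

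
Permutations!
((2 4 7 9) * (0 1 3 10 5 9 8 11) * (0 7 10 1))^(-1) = (1 3)(2 9 5 10 4)(7 11 8)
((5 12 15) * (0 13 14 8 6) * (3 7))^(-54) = ((0 13 14 8 6)(3 7)(5 12 15))^(-54) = (15)(0 13 14 8 6)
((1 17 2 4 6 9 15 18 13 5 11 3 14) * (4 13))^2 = ((1 17 2 13 5 11 3 14)(4 6 9 15 18))^2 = (1 2 5 3)(4 9 18 6 15)(11 14 17 13)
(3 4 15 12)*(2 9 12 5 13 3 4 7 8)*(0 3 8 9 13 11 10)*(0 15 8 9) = [3, 1, 13, 7, 8, 11, 6, 0, 2, 12, 15, 10, 4, 9, 14, 5] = (0 3 7)(2 13 9 12 4 8)(5 11 10 15)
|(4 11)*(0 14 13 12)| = |(0 14 13 12)(4 11)| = 4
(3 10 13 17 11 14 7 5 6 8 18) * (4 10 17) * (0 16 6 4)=[16, 1, 2, 17, 10, 4, 8, 5, 18, 9, 13, 14, 12, 0, 7, 15, 6, 11, 3]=(0 16 6 8 18 3 17 11 14 7 5 4 10 13)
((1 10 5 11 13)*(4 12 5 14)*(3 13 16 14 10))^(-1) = (1 13 3)(4 14 16 11 5 12)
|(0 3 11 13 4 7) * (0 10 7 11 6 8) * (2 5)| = |(0 3 6 8)(2 5)(4 11 13)(7 10)| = 12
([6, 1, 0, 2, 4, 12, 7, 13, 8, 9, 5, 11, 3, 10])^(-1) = [2, 1, 3, 12, 4, 10, 0, 6, 8, 9, 13, 11, 5, 7]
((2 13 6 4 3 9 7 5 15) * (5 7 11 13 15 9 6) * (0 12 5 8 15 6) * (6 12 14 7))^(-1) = (0 3 4 6 7 14)(2 15 8 13 11 9 5 12)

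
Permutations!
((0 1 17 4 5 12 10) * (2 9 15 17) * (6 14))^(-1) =(0 10 12 5 4 17 15 9 2 1)(6 14)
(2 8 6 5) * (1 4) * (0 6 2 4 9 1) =(0 6 5 4)(1 9)(2 8) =[6, 9, 8, 3, 0, 4, 5, 7, 2, 1]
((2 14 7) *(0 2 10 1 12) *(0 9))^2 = ((0 2 14 7 10 1 12 9))^2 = (0 14 10 12)(1 9 2 7)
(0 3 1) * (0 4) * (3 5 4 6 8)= [5, 6, 2, 1, 0, 4, 8, 7, 3]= (0 5 4)(1 6 8 3)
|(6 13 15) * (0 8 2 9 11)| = |(0 8 2 9 11)(6 13 15)| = 15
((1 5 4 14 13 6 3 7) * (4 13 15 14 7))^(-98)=(15)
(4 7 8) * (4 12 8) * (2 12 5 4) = [0, 1, 12, 3, 7, 4, 6, 2, 5, 9, 10, 11, 8] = (2 12 8 5 4 7)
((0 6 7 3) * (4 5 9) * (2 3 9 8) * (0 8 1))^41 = ((0 6 7 9 4 5 1)(2 3 8))^41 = (0 1 5 4 9 7 6)(2 8 3)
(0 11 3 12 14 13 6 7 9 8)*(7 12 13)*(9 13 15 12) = [11, 1, 2, 15, 4, 5, 9, 13, 0, 8, 10, 3, 14, 6, 7, 12] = (0 11 3 15 12 14 7 13 6 9 8)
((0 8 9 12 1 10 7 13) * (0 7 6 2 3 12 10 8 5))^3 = (0 5)(1 10 3 8 6 12 9 2)(7 13)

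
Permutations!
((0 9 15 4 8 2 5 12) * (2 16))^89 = ((0 9 15 4 8 16 2 5 12))^89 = (0 12 5 2 16 8 4 15 9)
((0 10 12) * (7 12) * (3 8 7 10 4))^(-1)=(0 12 7 8 3 4)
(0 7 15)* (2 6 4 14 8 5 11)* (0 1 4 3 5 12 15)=(0 7)(1 4 14 8 12 15)(2 6 3 5 11)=[7, 4, 6, 5, 14, 11, 3, 0, 12, 9, 10, 2, 15, 13, 8, 1]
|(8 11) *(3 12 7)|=|(3 12 7)(8 11)|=6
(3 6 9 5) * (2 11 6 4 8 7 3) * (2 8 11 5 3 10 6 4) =(2 5 8 7 10 6 9 3)(4 11) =[0, 1, 5, 2, 11, 8, 9, 10, 7, 3, 6, 4]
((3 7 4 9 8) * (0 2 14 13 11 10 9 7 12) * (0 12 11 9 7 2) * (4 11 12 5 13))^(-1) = (2 4 14)(3 8 9 13 5 12)(7 10 11)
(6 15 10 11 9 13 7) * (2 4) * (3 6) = (2 4)(3 6 15 10 11 9 13 7) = [0, 1, 4, 6, 2, 5, 15, 3, 8, 13, 11, 9, 12, 7, 14, 10]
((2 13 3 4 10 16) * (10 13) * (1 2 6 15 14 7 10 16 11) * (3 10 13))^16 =(1 7 16 10 15)(2 13 6 11 14)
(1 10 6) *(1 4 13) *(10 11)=(1 11 10 6 4 13)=[0, 11, 2, 3, 13, 5, 4, 7, 8, 9, 6, 10, 12, 1]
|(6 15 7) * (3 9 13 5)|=12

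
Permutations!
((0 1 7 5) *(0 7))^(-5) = (0 1)(5 7)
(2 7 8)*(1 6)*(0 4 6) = [4, 0, 7, 3, 6, 5, 1, 8, 2] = (0 4 6 1)(2 7 8)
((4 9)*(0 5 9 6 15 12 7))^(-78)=(0 9 6 12)(4 15 7 5)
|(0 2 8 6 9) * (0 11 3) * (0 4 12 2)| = |(2 8 6 9 11 3 4 12)| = 8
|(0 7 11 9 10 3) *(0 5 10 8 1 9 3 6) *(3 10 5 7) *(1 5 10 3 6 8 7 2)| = |(0 6)(1 9 7 11 3 2)(5 10 8)| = 6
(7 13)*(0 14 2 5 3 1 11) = (0 14 2 5 3 1 11)(7 13) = [14, 11, 5, 1, 4, 3, 6, 13, 8, 9, 10, 0, 12, 7, 2]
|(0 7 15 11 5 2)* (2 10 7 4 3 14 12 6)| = |(0 4 3 14 12 6 2)(5 10 7 15 11)| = 35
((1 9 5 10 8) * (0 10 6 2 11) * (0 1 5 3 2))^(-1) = (0 6 5 8 10)(1 11 2 3 9) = ((0 10 8 5 6)(1 9 3 2 11))^(-1)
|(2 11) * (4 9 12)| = 6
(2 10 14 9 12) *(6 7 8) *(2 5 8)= (2 10 14 9 12 5 8 6 7)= [0, 1, 10, 3, 4, 8, 7, 2, 6, 12, 14, 11, 5, 13, 9]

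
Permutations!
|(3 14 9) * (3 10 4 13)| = 6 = |(3 14 9 10 4 13)|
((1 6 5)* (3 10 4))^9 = ((1 6 5)(3 10 4))^9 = (10)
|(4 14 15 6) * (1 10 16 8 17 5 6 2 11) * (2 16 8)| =12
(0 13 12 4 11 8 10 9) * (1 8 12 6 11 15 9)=(0 13 6 11 12 4 15 9)(1 8 10)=[13, 8, 2, 3, 15, 5, 11, 7, 10, 0, 1, 12, 4, 6, 14, 9]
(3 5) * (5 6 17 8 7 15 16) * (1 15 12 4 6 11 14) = (1 15 16 5 3 11 14)(4 6 17 8 7 12) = [0, 15, 2, 11, 6, 3, 17, 12, 7, 9, 10, 14, 4, 13, 1, 16, 5, 8]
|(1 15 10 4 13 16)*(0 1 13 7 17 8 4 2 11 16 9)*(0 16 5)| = 84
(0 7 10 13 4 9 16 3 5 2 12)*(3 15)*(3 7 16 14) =(0 16 15 7 10 13 4 9 14 3 5 2 12) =[16, 1, 12, 5, 9, 2, 6, 10, 8, 14, 13, 11, 0, 4, 3, 7, 15]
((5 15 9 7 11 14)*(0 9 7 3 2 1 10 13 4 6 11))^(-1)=((0 9 3 2 1 10 13 4 6 11 14 5 15 7))^(-1)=(0 7 15 5 14 11 6 4 13 10 1 2 3 9)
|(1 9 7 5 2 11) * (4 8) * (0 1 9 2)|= |(0 1 2 11 9 7 5)(4 8)|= 14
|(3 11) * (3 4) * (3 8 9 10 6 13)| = 8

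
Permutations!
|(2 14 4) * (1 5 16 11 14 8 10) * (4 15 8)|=8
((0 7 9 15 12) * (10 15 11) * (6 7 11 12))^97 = (0 11 10 15 6 7 9 12)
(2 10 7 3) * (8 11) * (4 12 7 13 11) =[0, 1, 10, 2, 12, 5, 6, 3, 4, 9, 13, 8, 7, 11] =(2 10 13 11 8 4 12 7 3)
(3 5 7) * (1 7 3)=(1 7)(3 5)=[0, 7, 2, 5, 4, 3, 6, 1]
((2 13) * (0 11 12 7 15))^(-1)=((0 11 12 7 15)(2 13))^(-1)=(0 15 7 12 11)(2 13)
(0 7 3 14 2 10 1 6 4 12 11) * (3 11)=(0 7 11)(1 6 4 12 3 14 2 10)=[7, 6, 10, 14, 12, 5, 4, 11, 8, 9, 1, 0, 3, 13, 2]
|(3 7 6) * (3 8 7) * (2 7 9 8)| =|(2 7 6)(8 9)| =6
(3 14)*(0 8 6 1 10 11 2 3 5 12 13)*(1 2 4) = (0 8 6 2 3 14 5 12 13)(1 10 11 4) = [8, 10, 3, 14, 1, 12, 2, 7, 6, 9, 11, 4, 13, 0, 5]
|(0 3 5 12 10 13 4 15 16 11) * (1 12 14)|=12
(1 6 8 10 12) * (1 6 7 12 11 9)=(1 7 12 6 8 10 11 9)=[0, 7, 2, 3, 4, 5, 8, 12, 10, 1, 11, 9, 6]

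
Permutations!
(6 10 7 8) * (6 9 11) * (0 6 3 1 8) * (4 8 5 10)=(0 6 4 8 9 11 3 1 5 10 7)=[6, 5, 2, 1, 8, 10, 4, 0, 9, 11, 7, 3]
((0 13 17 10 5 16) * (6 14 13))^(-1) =(0 16 5 10 17 13 14 6)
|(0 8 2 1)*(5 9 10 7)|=|(0 8 2 1)(5 9 10 7)|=4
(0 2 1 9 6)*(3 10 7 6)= (0 2 1 9 3 10 7 6)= [2, 9, 1, 10, 4, 5, 0, 6, 8, 3, 7]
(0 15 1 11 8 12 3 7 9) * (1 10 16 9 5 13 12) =(0 15 10 16 9)(1 11 8)(3 7 5 13 12) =[15, 11, 2, 7, 4, 13, 6, 5, 1, 0, 16, 8, 3, 12, 14, 10, 9]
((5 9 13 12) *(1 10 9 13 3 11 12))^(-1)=((1 10 9 3 11 12 5 13))^(-1)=(1 13 5 12 11 3 9 10)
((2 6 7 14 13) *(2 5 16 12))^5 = ((2 6 7 14 13 5 16 12))^5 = (2 5 7 12 13 6 16 14)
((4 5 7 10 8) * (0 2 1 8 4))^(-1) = (0 8 1 2)(4 10 7 5)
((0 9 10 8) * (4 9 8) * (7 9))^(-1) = (0 8)(4 10 9 7)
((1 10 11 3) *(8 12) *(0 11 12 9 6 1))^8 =((0 11 3)(1 10 12 8 9 6))^8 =(0 3 11)(1 12 9)(6 10 8)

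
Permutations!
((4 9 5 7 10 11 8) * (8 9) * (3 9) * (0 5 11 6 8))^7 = ((0 5 7 10 6 8 4)(3 9 11))^7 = (3 9 11)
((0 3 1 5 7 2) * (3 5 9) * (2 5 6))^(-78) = (9)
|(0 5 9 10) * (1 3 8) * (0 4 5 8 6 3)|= |(0 8 1)(3 6)(4 5 9 10)|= 12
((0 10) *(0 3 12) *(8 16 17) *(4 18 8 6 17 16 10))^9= ((0 4 18 8 10 3 12)(6 17))^9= (0 18 10 12 4 8 3)(6 17)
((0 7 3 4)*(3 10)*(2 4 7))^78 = (10)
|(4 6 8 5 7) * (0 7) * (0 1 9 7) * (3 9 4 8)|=8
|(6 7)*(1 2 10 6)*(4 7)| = |(1 2 10 6 4 7)| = 6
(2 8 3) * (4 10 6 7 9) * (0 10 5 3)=(0 10 6 7 9 4 5 3 2 8)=[10, 1, 8, 2, 5, 3, 7, 9, 0, 4, 6]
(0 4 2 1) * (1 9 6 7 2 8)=(0 4 8 1)(2 9 6 7)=[4, 0, 9, 3, 8, 5, 7, 2, 1, 6]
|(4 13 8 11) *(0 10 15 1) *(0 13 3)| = 9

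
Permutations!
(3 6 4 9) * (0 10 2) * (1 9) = (0 10 2)(1 9 3 6 4) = [10, 9, 0, 6, 1, 5, 4, 7, 8, 3, 2]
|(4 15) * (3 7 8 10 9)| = |(3 7 8 10 9)(4 15)| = 10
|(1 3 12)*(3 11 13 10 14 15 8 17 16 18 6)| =13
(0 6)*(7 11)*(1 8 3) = (0 6)(1 8 3)(7 11) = [6, 8, 2, 1, 4, 5, 0, 11, 3, 9, 10, 7]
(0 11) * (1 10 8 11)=(0 1 10 8 11)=[1, 10, 2, 3, 4, 5, 6, 7, 11, 9, 8, 0]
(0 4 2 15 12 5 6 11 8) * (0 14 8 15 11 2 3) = [4, 1, 11, 0, 3, 6, 2, 7, 14, 9, 10, 15, 5, 13, 8, 12] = (0 4 3)(2 11 15 12 5 6)(8 14)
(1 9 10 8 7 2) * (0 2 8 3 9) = (0 2 1)(3 9 10)(7 8) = [2, 0, 1, 9, 4, 5, 6, 8, 7, 10, 3]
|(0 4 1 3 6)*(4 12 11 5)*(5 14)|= |(0 12 11 14 5 4 1 3 6)|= 9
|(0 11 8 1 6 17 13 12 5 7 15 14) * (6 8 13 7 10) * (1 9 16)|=|(0 11 13 12 5 10 6 17 7 15 14)(1 8 9 16)|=44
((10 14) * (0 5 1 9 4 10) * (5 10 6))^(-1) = (0 14 10)(1 5 6 4 9)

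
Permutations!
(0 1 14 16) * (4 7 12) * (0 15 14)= (0 1)(4 7 12)(14 16 15)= [1, 0, 2, 3, 7, 5, 6, 12, 8, 9, 10, 11, 4, 13, 16, 14, 15]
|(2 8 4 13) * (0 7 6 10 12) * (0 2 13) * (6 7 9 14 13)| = |(0 9 14 13 6 10 12 2 8 4)| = 10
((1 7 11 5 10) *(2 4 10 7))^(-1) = ((1 2 4 10)(5 7 11))^(-1) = (1 10 4 2)(5 11 7)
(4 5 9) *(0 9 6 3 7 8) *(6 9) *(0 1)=(0 6 3 7 8 1)(4 5 9)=[6, 0, 2, 7, 5, 9, 3, 8, 1, 4]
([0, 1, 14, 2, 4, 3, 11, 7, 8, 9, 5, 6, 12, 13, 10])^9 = (2 3 5 10 14)(6 11)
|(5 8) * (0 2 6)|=|(0 2 6)(5 8)|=6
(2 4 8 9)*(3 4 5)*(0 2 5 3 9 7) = [2, 1, 3, 4, 8, 9, 6, 0, 7, 5] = (0 2 3 4 8 7)(5 9)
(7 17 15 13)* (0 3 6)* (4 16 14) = [3, 1, 2, 6, 16, 5, 0, 17, 8, 9, 10, 11, 12, 7, 4, 13, 14, 15] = (0 3 6)(4 16 14)(7 17 15 13)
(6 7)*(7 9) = (6 9 7) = [0, 1, 2, 3, 4, 5, 9, 6, 8, 7]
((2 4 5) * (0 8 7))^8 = (0 7 8)(2 5 4)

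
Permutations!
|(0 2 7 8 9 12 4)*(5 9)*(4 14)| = 9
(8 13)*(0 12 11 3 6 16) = [12, 1, 2, 6, 4, 5, 16, 7, 13, 9, 10, 3, 11, 8, 14, 15, 0] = (0 12 11 3 6 16)(8 13)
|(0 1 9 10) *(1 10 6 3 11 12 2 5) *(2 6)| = 4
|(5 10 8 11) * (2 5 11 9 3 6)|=7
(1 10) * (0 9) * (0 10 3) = [9, 3, 2, 0, 4, 5, 6, 7, 8, 10, 1] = (0 9 10 1 3)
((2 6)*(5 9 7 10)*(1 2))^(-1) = ((1 2 6)(5 9 7 10))^(-1) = (1 6 2)(5 10 7 9)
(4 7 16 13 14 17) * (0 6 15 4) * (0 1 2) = [6, 2, 0, 3, 7, 5, 15, 16, 8, 9, 10, 11, 12, 14, 17, 4, 13, 1] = (0 6 15 4 7 16 13 14 17 1 2)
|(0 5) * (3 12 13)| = 6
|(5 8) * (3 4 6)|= |(3 4 6)(5 8)|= 6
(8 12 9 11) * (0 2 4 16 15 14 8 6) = (0 2 4 16 15 14 8 12 9 11 6) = [2, 1, 4, 3, 16, 5, 0, 7, 12, 11, 10, 6, 9, 13, 8, 14, 15]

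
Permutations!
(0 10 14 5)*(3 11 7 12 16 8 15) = (0 10 14 5)(3 11 7 12 16 8 15) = [10, 1, 2, 11, 4, 0, 6, 12, 15, 9, 14, 7, 16, 13, 5, 3, 8]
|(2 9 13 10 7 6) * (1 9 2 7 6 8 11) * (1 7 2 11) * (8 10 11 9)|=|(1 8)(2 9 13 11 7 10 6)|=14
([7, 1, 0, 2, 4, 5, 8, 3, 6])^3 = [2, 1, 3, 7, 4, 5, 8, 0, 6]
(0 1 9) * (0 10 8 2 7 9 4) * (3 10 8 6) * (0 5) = (0 1 4 5)(2 7 9 8)(3 10 6) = [1, 4, 7, 10, 5, 0, 3, 9, 2, 8, 6]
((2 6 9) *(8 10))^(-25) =(2 9 6)(8 10)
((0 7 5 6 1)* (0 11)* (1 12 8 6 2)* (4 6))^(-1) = ((0 7 5 2 1 11)(4 6 12 8))^(-1) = (0 11 1 2 5 7)(4 8 12 6)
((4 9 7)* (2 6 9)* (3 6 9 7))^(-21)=((2 9 3 6 7 4))^(-21)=(2 6)(3 4)(7 9)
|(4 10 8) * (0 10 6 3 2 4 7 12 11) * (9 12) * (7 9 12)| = |(0 10 8 9 7 12 11)(2 4 6 3)| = 28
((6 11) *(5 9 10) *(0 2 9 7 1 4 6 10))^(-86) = (0 2 9)(1 5 11 4 7 10 6)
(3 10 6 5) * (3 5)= [0, 1, 2, 10, 4, 5, 3, 7, 8, 9, 6]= (3 10 6)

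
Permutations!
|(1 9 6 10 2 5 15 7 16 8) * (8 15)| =21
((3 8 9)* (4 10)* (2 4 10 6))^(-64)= (10)(2 6 4)(3 9 8)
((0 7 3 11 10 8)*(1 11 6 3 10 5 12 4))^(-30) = (12)(0 10)(7 8)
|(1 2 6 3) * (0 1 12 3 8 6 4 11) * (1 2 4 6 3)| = |(0 2 6 8 3 12 1 4 11)| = 9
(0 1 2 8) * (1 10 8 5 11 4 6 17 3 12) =(0 10 8)(1 2 5 11 4 6 17 3 12) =[10, 2, 5, 12, 6, 11, 17, 7, 0, 9, 8, 4, 1, 13, 14, 15, 16, 3]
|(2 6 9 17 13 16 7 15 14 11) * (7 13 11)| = |(2 6 9 17 11)(7 15 14)(13 16)| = 30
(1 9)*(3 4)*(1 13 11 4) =[0, 9, 2, 1, 3, 5, 6, 7, 8, 13, 10, 4, 12, 11] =(1 9 13 11 4 3)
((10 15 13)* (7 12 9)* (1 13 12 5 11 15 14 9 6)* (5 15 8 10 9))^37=(1 9 15 6 13 7 12)(5 8 14 11 10)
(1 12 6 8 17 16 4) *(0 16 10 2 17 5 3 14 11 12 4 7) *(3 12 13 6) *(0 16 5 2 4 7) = [5, 7, 17, 14, 1, 12, 8, 16, 2, 9, 4, 13, 3, 6, 11, 15, 0, 10] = (0 5 12 3 14 11 13 6 8 2 17 10 4 1 7 16)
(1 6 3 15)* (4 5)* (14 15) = [0, 6, 2, 14, 5, 4, 3, 7, 8, 9, 10, 11, 12, 13, 15, 1] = (1 6 3 14 15)(4 5)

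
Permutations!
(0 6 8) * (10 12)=(0 6 8)(10 12)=[6, 1, 2, 3, 4, 5, 8, 7, 0, 9, 12, 11, 10]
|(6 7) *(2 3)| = |(2 3)(6 7)| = 2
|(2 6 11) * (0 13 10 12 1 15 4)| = 21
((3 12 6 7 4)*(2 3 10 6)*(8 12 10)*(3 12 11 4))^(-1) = ((2 12)(3 10 6 7)(4 8 11))^(-1) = (2 12)(3 7 6 10)(4 11 8)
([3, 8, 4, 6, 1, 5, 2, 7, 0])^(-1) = (0 8 1 4 2 6 3)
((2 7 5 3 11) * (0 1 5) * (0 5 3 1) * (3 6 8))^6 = (1 7 11 8)(2 3 6 5)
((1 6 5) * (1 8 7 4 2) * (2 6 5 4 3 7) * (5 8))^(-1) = ((1 8 2)(3 7)(4 6))^(-1) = (1 2 8)(3 7)(4 6)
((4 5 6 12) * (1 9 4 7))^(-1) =((1 9 4 5 6 12 7))^(-1) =(1 7 12 6 5 4 9)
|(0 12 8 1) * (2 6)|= |(0 12 8 1)(2 6)|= 4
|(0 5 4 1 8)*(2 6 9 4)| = 8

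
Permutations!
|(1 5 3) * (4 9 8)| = 3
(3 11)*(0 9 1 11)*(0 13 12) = (0 9 1 11 3 13 12) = [9, 11, 2, 13, 4, 5, 6, 7, 8, 1, 10, 3, 0, 12]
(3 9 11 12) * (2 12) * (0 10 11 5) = (0 10 11 2 12 3 9 5) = [10, 1, 12, 9, 4, 0, 6, 7, 8, 5, 11, 2, 3]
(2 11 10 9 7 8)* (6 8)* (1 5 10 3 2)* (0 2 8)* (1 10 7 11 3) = (0 2 3 8 10 9 11 1 5 7 6) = [2, 5, 3, 8, 4, 7, 0, 6, 10, 11, 9, 1]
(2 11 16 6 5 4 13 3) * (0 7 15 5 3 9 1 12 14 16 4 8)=(0 7 15 5 8)(1 12 14 16 6 3 2 11 4 13 9)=[7, 12, 11, 2, 13, 8, 3, 15, 0, 1, 10, 4, 14, 9, 16, 5, 6]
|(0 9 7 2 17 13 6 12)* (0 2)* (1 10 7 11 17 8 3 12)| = 36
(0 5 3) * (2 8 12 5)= (0 2 8 12 5 3)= [2, 1, 8, 0, 4, 3, 6, 7, 12, 9, 10, 11, 5]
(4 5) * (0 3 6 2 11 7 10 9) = (0 3 6 2 11 7 10 9)(4 5) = [3, 1, 11, 6, 5, 4, 2, 10, 8, 0, 9, 7]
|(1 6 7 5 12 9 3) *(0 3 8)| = |(0 3 1 6 7 5 12 9 8)| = 9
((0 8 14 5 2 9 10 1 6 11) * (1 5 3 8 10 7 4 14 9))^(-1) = (0 11 6 1 2 5 10)(3 14 4 7 9 8)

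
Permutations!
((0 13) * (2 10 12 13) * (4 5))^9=((0 2 10 12 13)(4 5))^9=(0 13 12 10 2)(4 5)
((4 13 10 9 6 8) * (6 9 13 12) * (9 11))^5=((4 12 6 8)(9 11)(10 13))^5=(4 12 6 8)(9 11)(10 13)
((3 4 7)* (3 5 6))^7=(3 7 6 4 5)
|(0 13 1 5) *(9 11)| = 4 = |(0 13 1 5)(9 11)|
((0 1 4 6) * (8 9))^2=((0 1 4 6)(8 9))^2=(9)(0 4)(1 6)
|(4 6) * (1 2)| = |(1 2)(4 6)| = 2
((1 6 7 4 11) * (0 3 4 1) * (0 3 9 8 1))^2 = (0 8 6)(1 7 9)(3 11 4) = ((0 9 8 1 6 7)(3 4 11))^2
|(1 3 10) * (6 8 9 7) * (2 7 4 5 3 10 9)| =|(1 10)(2 7 6 8)(3 9 4 5)| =4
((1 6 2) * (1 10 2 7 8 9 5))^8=(10)(1 7 9)(5 6 8)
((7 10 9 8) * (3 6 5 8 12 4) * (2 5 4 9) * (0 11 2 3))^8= ((0 11 2 5 8 7 10 3 6 4)(9 12))^8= (12)(0 6 10 8 2)(3 7 5 11 4)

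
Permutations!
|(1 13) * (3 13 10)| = 4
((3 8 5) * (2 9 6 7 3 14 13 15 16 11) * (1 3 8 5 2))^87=((1 3 5 14 13 15 16 11)(2 9 6 7 8))^87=(1 11 16 15 13 14 5 3)(2 6 8 9 7)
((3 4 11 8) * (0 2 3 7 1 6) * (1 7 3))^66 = ((0 2 1 6)(3 4 11 8))^66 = (0 1)(2 6)(3 11)(4 8)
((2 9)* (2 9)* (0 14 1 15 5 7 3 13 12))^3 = (0 15 3)(1 7 12)(5 13 14)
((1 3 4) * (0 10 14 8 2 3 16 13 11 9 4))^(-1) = (0 3 2 8 14 10)(1 4 9 11 13 16)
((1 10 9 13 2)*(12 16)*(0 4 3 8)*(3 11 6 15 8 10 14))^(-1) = (0 8 15 6 11 4)(1 2 13 9 10 3 14)(12 16)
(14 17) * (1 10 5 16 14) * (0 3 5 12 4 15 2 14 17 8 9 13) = (0 3 5 16 17 1 10 12 4 15 2 14 8 9 13) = [3, 10, 14, 5, 15, 16, 6, 7, 9, 13, 12, 11, 4, 0, 8, 2, 17, 1]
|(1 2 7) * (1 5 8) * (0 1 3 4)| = |(0 1 2 7 5 8 3 4)| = 8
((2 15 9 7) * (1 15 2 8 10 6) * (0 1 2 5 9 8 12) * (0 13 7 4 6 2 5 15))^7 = (0 1)(2 10 8 15)(4 9 5 6)(7 12 13)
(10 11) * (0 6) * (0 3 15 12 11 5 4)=(0 6 3 15 12 11 10 5 4)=[6, 1, 2, 15, 0, 4, 3, 7, 8, 9, 5, 10, 11, 13, 14, 12]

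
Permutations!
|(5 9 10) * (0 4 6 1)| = |(0 4 6 1)(5 9 10)| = 12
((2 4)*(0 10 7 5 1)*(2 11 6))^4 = ((0 10 7 5 1)(2 4 11 6))^4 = (11)(0 1 5 7 10)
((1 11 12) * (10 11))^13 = (1 10 11 12)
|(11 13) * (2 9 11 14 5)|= |(2 9 11 13 14 5)|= 6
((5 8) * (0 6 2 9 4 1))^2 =(0 2 4)(1 6 9)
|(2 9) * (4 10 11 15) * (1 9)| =|(1 9 2)(4 10 11 15)| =12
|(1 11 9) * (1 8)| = |(1 11 9 8)| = 4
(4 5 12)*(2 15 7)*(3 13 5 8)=(2 15 7)(3 13 5 12 4 8)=[0, 1, 15, 13, 8, 12, 6, 2, 3, 9, 10, 11, 4, 5, 14, 7]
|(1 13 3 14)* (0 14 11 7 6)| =8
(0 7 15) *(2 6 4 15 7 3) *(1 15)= [3, 15, 6, 2, 1, 5, 4, 7, 8, 9, 10, 11, 12, 13, 14, 0]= (0 3 2 6 4 1 15)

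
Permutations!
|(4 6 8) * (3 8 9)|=|(3 8 4 6 9)|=5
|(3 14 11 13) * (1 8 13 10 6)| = |(1 8 13 3 14 11 10 6)| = 8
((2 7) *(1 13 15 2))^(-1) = ((1 13 15 2 7))^(-1) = (1 7 2 15 13)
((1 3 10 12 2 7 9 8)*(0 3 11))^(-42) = (0 1 9 2 10)(3 11 8 7 12)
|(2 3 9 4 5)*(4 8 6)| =|(2 3 9 8 6 4 5)| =7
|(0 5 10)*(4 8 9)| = 3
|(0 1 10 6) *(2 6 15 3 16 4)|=9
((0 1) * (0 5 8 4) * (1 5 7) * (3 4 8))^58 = (8)(0 3)(4 5) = ((8)(0 5 3 4)(1 7))^58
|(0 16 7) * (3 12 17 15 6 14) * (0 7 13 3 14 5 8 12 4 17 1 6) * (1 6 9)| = |(0 16 13 3 4 17 15)(1 9)(5 8 12 6)| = 28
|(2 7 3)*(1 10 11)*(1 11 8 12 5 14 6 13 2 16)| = |(1 10 8 12 5 14 6 13 2 7 3 16)| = 12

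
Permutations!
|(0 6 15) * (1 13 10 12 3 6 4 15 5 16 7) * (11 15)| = 36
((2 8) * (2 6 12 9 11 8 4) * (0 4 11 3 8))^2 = (0 2)(3 6 9 8 12)(4 11)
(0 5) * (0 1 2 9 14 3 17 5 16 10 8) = (0 16 10 8)(1 2 9 14 3 17 5) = [16, 2, 9, 17, 4, 1, 6, 7, 0, 14, 8, 11, 12, 13, 3, 15, 10, 5]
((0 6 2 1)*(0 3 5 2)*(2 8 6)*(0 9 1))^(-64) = ((0 2)(1 3 5 8 6 9))^(-64) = (1 5 6)(3 8 9)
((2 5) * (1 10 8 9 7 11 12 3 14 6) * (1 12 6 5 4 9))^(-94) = ((1 10 8)(2 4 9 7 11 6 12 3 14 5))^(-94) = (1 8 10)(2 12 9 14 11)(3 7 5 6 4)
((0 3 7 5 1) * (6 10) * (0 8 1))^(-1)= ((0 3 7 5)(1 8)(6 10))^(-1)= (0 5 7 3)(1 8)(6 10)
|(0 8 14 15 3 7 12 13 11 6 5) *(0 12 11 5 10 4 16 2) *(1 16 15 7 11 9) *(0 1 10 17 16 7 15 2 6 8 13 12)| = 30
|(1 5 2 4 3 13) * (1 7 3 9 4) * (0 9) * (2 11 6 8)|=|(0 9 4)(1 5 11 6 8 2)(3 13 7)|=6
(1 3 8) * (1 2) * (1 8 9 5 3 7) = (1 7)(2 8)(3 9 5) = [0, 7, 8, 9, 4, 3, 6, 1, 2, 5]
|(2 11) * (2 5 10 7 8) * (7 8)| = 5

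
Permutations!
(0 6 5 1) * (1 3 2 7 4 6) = (0 1)(2 7 4 6 5 3) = [1, 0, 7, 2, 6, 3, 5, 4]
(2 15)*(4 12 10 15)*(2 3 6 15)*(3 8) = (2 4 12 10)(3 6 15 8) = [0, 1, 4, 6, 12, 5, 15, 7, 3, 9, 2, 11, 10, 13, 14, 8]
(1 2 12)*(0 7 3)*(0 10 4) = (0 7 3 10 4)(1 2 12) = [7, 2, 12, 10, 0, 5, 6, 3, 8, 9, 4, 11, 1]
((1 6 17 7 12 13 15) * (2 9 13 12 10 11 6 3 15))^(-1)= (1 15 3)(2 13 9)(6 11 10 7 17)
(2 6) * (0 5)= (0 5)(2 6)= [5, 1, 6, 3, 4, 0, 2]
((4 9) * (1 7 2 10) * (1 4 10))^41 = (1 2 7)(4 10 9)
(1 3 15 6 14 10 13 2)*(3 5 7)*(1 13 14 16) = (1 5 7 3 15 6 16)(2 13)(10 14) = [0, 5, 13, 15, 4, 7, 16, 3, 8, 9, 14, 11, 12, 2, 10, 6, 1]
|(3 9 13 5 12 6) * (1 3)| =|(1 3 9 13 5 12 6)| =7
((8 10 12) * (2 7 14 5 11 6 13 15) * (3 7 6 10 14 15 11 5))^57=((2 6 13 11 10 12 8 14 3 7 15))^57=(2 13 10 8 3 15 6 11 12 14 7)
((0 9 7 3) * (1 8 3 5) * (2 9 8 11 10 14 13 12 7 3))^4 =((0 8 2 9 3)(1 11 10 14 13 12 7 5))^4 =(0 3 9 2 8)(1 13)(5 14)(7 10)(11 12)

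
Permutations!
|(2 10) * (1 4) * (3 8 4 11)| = |(1 11 3 8 4)(2 10)| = 10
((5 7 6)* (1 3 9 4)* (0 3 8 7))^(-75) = (0 7 4)(1 3 6)(5 8 9)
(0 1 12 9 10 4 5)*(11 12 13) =(0 1 13 11 12 9 10 4 5) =[1, 13, 2, 3, 5, 0, 6, 7, 8, 10, 4, 12, 9, 11]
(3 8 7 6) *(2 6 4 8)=[0, 1, 6, 2, 8, 5, 3, 4, 7]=(2 6 3)(4 8 7)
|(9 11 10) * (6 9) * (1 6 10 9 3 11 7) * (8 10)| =|(1 6 3 11 9 7)(8 10)| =6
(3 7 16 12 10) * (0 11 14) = [11, 1, 2, 7, 4, 5, 6, 16, 8, 9, 3, 14, 10, 13, 0, 15, 12] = (0 11 14)(3 7 16 12 10)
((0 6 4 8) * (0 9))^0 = ((0 6 4 8 9))^0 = (9)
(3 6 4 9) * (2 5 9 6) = [0, 1, 5, 2, 6, 9, 4, 7, 8, 3] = (2 5 9 3)(4 6)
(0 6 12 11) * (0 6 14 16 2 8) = (0 14 16 2 8)(6 12 11) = [14, 1, 8, 3, 4, 5, 12, 7, 0, 9, 10, 6, 11, 13, 16, 15, 2]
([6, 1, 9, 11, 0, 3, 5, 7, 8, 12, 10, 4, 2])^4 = [11, 1, 9, 6, 3, 0, 4, 7, 8, 12, 10, 5, 2]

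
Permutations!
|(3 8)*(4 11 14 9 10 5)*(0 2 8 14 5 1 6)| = |(0 2 8 3 14 9 10 1 6)(4 11 5)| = 9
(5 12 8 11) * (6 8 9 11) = (5 12 9 11)(6 8) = [0, 1, 2, 3, 4, 12, 8, 7, 6, 11, 10, 5, 9]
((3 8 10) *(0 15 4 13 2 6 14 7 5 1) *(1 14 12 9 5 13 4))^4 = (0 15 1)(2 5)(3 8 10)(6 14)(7 12)(9 13)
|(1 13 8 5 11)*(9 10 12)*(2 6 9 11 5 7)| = |(1 13 8 7 2 6 9 10 12 11)| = 10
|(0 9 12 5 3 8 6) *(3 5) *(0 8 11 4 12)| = 4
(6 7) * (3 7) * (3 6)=[0, 1, 2, 7, 4, 5, 6, 3]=(3 7)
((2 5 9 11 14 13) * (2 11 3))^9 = ((2 5 9 3)(11 14 13))^9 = (14)(2 5 9 3)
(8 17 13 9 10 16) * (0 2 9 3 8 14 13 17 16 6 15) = (17)(0 2 9 10 6 15)(3 8 16 14 13) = [2, 1, 9, 8, 4, 5, 15, 7, 16, 10, 6, 11, 12, 3, 13, 0, 14, 17]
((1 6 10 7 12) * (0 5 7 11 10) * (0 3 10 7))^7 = ((0 5)(1 6 3 10 11 7 12))^7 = (12)(0 5)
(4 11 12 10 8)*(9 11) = (4 9 11 12 10 8) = [0, 1, 2, 3, 9, 5, 6, 7, 4, 11, 8, 12, 10]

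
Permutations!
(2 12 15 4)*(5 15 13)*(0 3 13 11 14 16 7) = (0 3 13 5 15 4 2 12 11 14 16 7) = [3, 1, 12, 13, 2, 15, 6, 0, 8, 9, 10, 14, 11, 5, 16, 4, 7]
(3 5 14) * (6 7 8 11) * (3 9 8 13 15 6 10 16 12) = (3 5 14 9 8 11 10 16 12)(6 7 13 15) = [0, 1, 2, 5, 4, 14, 7, 13, 11, 8, 16, 10, 3, 15, 9, 6, 12]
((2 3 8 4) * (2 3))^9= (8)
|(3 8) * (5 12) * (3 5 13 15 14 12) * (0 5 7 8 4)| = 4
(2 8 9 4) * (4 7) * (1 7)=(1 7 4 2 8 9)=[0, 7, 8, 3, 2, 5, 6, 4, 9, 1]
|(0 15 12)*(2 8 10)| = 3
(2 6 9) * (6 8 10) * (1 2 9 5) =(1 2 8 10 6 5) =[0, 2, 8, 3, 4, 1, 5, 7, 10, 9, 6]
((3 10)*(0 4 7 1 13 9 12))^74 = (0 13 4 9 7 12 1)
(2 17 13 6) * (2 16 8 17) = (6 16 8 17 13) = [0, 1, 2, 3, 4, 5, 16, 7, 17, 9, 10, 11, 12, 6, 14, 15, 8, 13]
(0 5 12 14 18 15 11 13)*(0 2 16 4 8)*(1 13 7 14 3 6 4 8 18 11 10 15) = [5, 13, 16, 6, 18, 12, 4, 14, 0, 9, 15, 7, 3, 2, 11, 10, 8, 17, 1] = (0 5 12 3 6 4 18 1 13 2 16 8)(7 14 11)(10 15)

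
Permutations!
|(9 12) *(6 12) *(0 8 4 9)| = 6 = |(0 8 4 9 6 12)|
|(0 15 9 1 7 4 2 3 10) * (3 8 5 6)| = |(0 15 9 1 7 4 2 8 5 6 3 10)| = 12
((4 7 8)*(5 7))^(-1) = (4 8 7 5)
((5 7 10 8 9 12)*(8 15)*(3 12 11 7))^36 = (15)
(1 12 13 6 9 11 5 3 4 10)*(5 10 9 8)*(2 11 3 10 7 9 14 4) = [0, 12, 11, 2, 14, 10, 8, 9, 5, 3, 1, 7, 13, 6, 4] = (1 12 13 6 8 5 10)(2 11 7 9 3)(4 14)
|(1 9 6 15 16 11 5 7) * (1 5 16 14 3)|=|(1 9 6 15 14 3)(5 7)(11 16)|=6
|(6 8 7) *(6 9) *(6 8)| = |(7 9 8)| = 3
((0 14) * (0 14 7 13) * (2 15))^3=(2 15)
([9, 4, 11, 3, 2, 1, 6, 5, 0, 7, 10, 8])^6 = [2, 9, 5, 3, 7, 0, 6, 8, 4, 11, 10, 1]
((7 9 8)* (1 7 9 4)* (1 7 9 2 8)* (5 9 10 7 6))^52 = ((1 10 7 4 6 5 9)(2 8))^52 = (1 4 9 7 5 10 6)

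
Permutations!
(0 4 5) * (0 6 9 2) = (0 4 5 6 9 2) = [4, 1, 0, 3, 5, 6, 9, 7, 8, 2]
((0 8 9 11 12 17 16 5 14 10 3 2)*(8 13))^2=(0 8 11 17 5 10 2 13 9 12 16 14 3)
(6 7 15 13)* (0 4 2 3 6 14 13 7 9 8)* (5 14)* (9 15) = (0 4 2 3 6 15 7 9 8)(5 14 13) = [4, 1, 3, 6, 2, 14, 15, 9, 0, 8, 10, 11, 12, 5, 13, 7]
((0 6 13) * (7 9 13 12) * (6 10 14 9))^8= (0 9 10 13 14)(6 7 12)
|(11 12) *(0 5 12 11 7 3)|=|(0 5 12 7 3)|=5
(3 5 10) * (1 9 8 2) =(1 9 8 2)(3 5 10) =[0, 9, 1, 5, 4, 10, 6, 7, 2, 8, 3]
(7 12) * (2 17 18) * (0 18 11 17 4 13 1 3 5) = (0 18 2 4 13 1 3 5)(7 12)(11 17) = [18, 3, 4, 5, 13, 0, 6, 12, 8, 9, 10, 17, 7, 1, 14, 15, 16, 11, 2]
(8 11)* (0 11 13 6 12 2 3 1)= (0 11 8 13 6 12 2 3 1)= [11, 0, 3, 1, 4, 5, 12, 7, 13, 9, 10, 8, 2, 6]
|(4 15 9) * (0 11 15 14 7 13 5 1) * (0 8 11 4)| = 11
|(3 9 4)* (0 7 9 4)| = 6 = |(0 7 9)(3 4)|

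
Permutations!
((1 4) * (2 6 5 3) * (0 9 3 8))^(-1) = ((0 9 3 2 6 5 8)(1 4))^(-1) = (0 8 5 6 2 3 9)(1 4)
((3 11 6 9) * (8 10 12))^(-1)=((3 11 6 9)(8 10 12))^(-1)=(3 9 6 11)(8 12 10)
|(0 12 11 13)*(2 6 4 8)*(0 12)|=|(2 6 4 8)(11 13 12)|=12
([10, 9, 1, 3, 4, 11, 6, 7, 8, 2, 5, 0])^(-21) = (0 11 5 10)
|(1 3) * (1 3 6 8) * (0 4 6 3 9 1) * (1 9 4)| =6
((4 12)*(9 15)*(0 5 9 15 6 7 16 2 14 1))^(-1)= ((0 5 9 6 7 16 2 14 1)(4 12))^(-1)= (0 1 14 2 16 7 6 9 5)(4 12)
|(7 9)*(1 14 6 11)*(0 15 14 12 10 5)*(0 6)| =|(0 15 14)(1 12 10 5 6 11)(7 9)| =6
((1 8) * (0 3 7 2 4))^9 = ((0 3 7 2 4)(1 8))^9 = (0 4 2 7 3)(1 8)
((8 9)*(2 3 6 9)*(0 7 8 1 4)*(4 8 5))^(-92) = ((0 7 5 4)(1 8 2 3 6 9))^(-92) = (1 6 2)(3 8 9)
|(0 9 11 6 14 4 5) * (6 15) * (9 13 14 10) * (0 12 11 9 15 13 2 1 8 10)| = |(0 2 1 8 10 15 6)(4 5 12 11 13 14)| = 42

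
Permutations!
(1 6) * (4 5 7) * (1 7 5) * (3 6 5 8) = [0, 5, 2, 6, 1, 8, 7, 4, 3] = (1 5 8 3 6 7 4)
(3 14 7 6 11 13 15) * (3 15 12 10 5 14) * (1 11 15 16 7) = (1 11 13 12 10 5 14)(6 15 16 7) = [0, 11, 2, 3, 4, 14, 15, 6, 8, 9, 5, 13, 10, 12, 1, 16, 7]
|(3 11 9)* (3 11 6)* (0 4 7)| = 6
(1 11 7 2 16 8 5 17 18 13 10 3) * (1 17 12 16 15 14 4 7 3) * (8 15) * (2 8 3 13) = [0, 11, 3, 17, 7, 12, 6, 8, 5, 9, 1, 13, 16, 10, 4, 14, 15, 18, 2] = (1 11 13 10)(2 3 17 18)(4 7 8 5 12 16 15 14)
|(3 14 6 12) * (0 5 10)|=12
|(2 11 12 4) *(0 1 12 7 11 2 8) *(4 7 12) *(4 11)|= 7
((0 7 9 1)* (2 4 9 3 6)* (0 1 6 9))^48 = ((0 7 3 9 6 2 4))^48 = (0 4 2 6 9 3 7)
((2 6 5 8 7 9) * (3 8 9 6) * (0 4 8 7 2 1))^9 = (0 1 9 5 6 7 3 2 8 4)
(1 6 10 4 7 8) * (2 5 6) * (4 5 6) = (1 2 6 10 5 4 7 8) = [0, 2, 6, 3, 7, 4, 10, 8, 1, 9, 5]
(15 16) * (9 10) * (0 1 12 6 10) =(0 1 12 6 10 9)(15 16) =[1, 12, 2, 3, 4, 5, 10, 7, 8, 0, 9, 11, 6, 13, 14, 16, 15]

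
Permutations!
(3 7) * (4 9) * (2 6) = (2 6)(3 7)(4 9) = [0, 1, 6, 7, 9, 5, 2, 3, 8, 4]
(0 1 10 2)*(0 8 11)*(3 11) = [1, 10, 8, 11, 4, 5, 6, 7, 3, 9, 2, 0] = (0 1 10 2 8 3 11)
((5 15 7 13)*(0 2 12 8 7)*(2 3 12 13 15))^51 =((0 3 12 8 7 15)(2 13 5))^51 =(0 8)(3 7)(12 15)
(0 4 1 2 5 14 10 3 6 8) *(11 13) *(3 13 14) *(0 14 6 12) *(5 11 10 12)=(0 4 1 2 11 6 8 14 12)(3 5)(10 13)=[4, 2, 11, 5, 1, 3, 8, 7, 14, 9, 13, 6, 0, 10, 12]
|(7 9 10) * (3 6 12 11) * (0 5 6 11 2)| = 30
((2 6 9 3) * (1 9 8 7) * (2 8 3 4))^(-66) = (1 8 6 4)(2 9 7 3)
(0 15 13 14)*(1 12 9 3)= [15, 12, 2, 1, 4, 5, 6, 7, 8, 3, 10, 11, 9, 14, 0, 13]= (0 15 13 14)(1 12 9 3)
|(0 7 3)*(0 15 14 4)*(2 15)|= |(0 7 3 2 15 14 4)|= 7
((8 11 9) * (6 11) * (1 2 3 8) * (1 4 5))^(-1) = ((1 2 3 8 6 11 9 4 5))^(-1) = (1 5 4 9 11 6 8 3 2)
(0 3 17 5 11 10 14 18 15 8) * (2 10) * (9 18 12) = (0 3 17 5 11 2 10 14 12 9 18 15 8) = [3, 1, 10, 17, 4, 11, 6, 7, 0, 18, 14, 2, 9, 13, 12, 8, 16, 5, 15]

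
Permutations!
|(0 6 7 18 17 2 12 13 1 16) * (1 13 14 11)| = 11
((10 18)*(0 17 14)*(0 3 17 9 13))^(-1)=((0 9 13)(3 17 14)(10 18))^(-1)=(0 13 9)(3 14 17)(10 18)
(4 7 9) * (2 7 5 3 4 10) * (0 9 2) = [9, 1, 7, 4, 5, 3, 6, 2, 8, 10, 0] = (0 9 10)(2 7)(3 4 5)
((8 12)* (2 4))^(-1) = ((2 4)(8 12))^(-1) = (2 4)(8 12)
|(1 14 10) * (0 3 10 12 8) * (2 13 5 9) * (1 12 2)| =30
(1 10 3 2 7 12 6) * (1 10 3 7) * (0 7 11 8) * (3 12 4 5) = (0 7 4 5 3 2 1 12 6 10 11 8) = [7, 12, 1, 2, 5, 3, 10, 4, 0, 9, 11, 8, 6]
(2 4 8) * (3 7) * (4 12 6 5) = (2 12 6 5 4 8)(3 7) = [0, 1, 12, 7, 8, 4, 5, 3, 2, 9, 10, 11, 6]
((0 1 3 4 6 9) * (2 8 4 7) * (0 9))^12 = (9)(0 2)(1 8)(3 4)(6 7)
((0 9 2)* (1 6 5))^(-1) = ((0 9 2)(1 6 5))^(-1) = (0 2 9)(1 5 6)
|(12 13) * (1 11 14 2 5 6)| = 6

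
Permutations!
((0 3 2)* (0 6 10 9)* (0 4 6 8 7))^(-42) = ((0 3 2 8 7)(4 6 10 9))^(-42) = (0 8 3 7 2)(4 10)(6 9)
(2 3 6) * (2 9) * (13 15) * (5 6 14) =(2 3 14 5 6 9)(13 15) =[0, 1, 3, 14, 4, 6, 9, 7, 8, 2, 10, 11, 12, 15, 5, 13]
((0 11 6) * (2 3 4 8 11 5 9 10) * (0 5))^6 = (2 5 8)(3 9 11)(4 10 6)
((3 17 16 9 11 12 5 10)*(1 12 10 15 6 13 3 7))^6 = (1 3 7 13 10 6 11 15 9 5 16 12 17) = ((1 12 5 15 6 13 3 17 16 9 11 10 7))^6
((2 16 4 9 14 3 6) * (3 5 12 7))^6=(2 12 4 3 14)(5 16 7 9 6)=((2 16 4 9 14 5 12 7 3 6))^6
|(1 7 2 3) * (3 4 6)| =6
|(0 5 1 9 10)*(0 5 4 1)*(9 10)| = 5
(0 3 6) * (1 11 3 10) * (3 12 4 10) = (0 3 6)(1 11 12 4 10) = [3, 11, 2, 6, 10, 5, 0, 7, 8, 9, 1, 12, 4]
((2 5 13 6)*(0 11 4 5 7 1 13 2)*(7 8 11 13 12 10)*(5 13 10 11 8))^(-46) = ((0 10 7 1 12 11 4 13 6)(2 5))^(-46) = (0 6 13 4 11 12 1 7 10)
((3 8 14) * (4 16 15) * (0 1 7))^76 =((0 1 7)(3 8 14)(4 16 15))^76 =(0 1 7)(3 8 14)(4 16 15)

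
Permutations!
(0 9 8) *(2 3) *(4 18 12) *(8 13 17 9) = (0 8)(2 3)(4 18 12)(9 13 17) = [8, 1, 3, 2, 18, 5, 6, 7, 0, 13, 10, 11, 4, 17, 14, 15, 16, 9, 12]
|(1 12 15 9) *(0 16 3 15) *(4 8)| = |(0 16 3 15 9 1 12)(4 8)| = 14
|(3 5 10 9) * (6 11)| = |(3 5 10 9)(6 11)| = 4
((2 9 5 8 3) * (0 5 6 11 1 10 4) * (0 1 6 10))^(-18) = (11)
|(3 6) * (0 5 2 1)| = |(0 5 2 1)(3 6)| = 4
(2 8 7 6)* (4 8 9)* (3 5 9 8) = (2 8 7 6)(3 5 9 4) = [0, 1, 8, 5, 3, 9, 2, 6, 7, 4]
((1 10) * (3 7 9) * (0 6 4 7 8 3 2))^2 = ((0 6 4 7 9 2)(1 10)(3 8))^2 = (10)(0 4 9)(2 6 7)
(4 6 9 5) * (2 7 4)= (2 7 4 6 9 5)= [0, 1, 7, 3, 6, 2, 9, 4, 8, 5]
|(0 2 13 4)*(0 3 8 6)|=|(0 2 13 4 3 8 6)|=7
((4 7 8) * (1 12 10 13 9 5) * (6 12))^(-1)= ((1 6 12 10 13 9 5)(4 7 8))^(-1)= (1 5 9 13 10 12 6)(4 8 7)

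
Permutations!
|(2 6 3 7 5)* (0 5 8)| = |(0 5 2 6 3 7 8)| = 7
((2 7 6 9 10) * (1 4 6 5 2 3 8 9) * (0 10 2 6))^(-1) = ((0 10 3 8 9 2 7 5 6 1 4))^(-1) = (0 4 1 6 5 7 2 9 8 3 10)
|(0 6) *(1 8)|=2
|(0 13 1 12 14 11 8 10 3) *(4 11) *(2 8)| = 11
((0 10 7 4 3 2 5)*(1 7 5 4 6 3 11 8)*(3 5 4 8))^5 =(0 2 5 3 6 11 7 4 1 10 8)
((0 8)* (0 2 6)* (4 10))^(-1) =((0 8 2 6)(4 10))^(-1) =(0 6 2 8)(4 10)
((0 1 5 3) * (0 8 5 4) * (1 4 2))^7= ((0 4)(1 2)(3 8 5))^7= (0 4)(1 2)(3 8 5)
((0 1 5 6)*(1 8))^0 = (8)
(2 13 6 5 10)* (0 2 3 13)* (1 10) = (0 2)(1 10 3 13 6 5) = [2, 10, 0, 13, 4, 1, 5, 7, 8, 9, 3, 11, 12, 6]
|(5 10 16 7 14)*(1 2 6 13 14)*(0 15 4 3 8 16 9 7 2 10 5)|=20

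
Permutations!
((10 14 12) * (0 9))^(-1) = ((0 9)(10 14 12))^(-1) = (0 9)(10 12 14)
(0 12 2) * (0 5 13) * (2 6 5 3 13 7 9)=[12, 1, 3, 13, 4, 7, 5, 9, 8, 2, 10, 11, 6, 0]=(0 12 6 5 7 9 2 3 13)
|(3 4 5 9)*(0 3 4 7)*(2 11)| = 6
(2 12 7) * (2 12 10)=(2 10)(7 12)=[0, 1, 10, 3, 4, 5, 6, 12, 8, 9, 2, 11, 7]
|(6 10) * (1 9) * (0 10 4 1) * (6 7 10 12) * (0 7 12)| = |(1 9 7 10 12 6 4)| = 7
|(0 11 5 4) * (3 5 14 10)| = |(0 11 14 10 3 5 4)| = 7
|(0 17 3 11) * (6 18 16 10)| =|(0 17 3 11)(6 18 16 10)| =4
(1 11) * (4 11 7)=(1 7 4 11)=[0, 7, 2, 3, 11, 5, 6, 4, 8, 9, 10, 1]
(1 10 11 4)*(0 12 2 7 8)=(0 12 2 7 8)(1 10 11 4)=[12, 10, 7, 3, 1, 5, 6, 8, 0, 9, 11, 4, 2]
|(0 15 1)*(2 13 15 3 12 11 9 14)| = |(0 3 12 11 9 14 2 13 15 1)| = 10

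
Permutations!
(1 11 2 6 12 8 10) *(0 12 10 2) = (0 12 8 2 6 10 1 11) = [12, 11, 6, 3, 4, 5, 10, 7, 2, 9, 1, 0, 8]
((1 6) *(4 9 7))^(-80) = ((1 6)(4 9 7))^(-80) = (4 9 7)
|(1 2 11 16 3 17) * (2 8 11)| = 6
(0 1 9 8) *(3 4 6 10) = (0 1 9 8)(3 4 6 10) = [1, 9, 2, 4, 6, 5, 10, 7, 0, 8, 3]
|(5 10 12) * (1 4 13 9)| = |(1 4 13 9)(5 10 12)| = 12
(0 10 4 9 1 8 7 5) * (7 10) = (0 7 5)(1 8 10 4 9) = [7, 8, 2, 3, 9, 0, 6, 5, 10, 1, 4]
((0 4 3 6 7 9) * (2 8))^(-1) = (0 9 7 6 3 4)(2 8)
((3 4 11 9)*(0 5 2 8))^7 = (0 8 2 5)(3 9 11 4)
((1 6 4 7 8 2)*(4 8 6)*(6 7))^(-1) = (1 2 8 6 4)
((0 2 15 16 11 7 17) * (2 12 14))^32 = (0 16 12 11 14 7 2 17 15)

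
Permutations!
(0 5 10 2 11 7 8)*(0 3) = (0 5 10 2 11 7 8 3) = [5, 1, 11, 0, 4, 10, 6, 8, 3, 9, 2, 7]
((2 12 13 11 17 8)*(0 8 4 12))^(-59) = (0 8 2)(4 12 13 11 17)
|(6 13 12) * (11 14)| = 6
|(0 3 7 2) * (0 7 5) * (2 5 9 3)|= 4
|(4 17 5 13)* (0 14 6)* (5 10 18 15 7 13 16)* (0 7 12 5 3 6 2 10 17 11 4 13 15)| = |(0 14 2 10 18)(3 6 7 15 12 5 16)(4 11)| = 70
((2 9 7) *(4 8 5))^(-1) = (2 7 9)(4 5 8)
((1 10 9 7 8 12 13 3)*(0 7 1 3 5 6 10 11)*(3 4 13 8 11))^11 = (0 11 7)(1 13 10 3 5 9 4 6)(8 12) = ((0 7 11)(1 3 4 13 5 6 10 9)(8 12))^11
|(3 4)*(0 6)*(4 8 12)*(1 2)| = 4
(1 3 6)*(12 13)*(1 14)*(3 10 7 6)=(1 10 7 6 14)(12 13)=[0, 10, 2, 3, 4, 5, 14, 6, 8, 9, 7, 11, 13, 12, 1]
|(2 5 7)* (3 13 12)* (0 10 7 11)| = 6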